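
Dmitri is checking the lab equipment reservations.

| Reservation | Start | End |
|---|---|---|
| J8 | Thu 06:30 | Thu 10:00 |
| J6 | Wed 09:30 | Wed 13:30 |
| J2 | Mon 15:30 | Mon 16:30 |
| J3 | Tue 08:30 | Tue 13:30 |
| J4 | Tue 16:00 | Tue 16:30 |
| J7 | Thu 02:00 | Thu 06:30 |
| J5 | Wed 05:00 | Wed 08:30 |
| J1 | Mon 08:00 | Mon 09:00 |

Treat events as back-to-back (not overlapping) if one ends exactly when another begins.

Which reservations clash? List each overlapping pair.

no overlapping pairs

Check each pair: they overlap iff neither finishes before the other starts.
Sorted by start: J1, J2, J3, J4, J5, J6, J7, J8.
J2 starts after J1 ends, so J1 has no further overlaps.
J3 starts after J2 ends, so J2 has no further overlaps.
J4 starts after J3 ends, so J3 has no further overlaps.
J5 starts after J4 ends, so J4 has no further overlaps.
J6 starts after J5 ends, so J5 has no further overlaps.
J7 starts after J6 ends, so J6 has no further overlaps.
J8 starts exactly when J7 ends (back-to-back, no overlap).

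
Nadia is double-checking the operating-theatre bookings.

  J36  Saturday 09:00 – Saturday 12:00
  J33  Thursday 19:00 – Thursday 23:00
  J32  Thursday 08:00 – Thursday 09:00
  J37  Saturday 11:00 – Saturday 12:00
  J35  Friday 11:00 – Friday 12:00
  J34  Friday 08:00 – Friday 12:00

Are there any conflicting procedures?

Sorted by start: J32, J33, J34, J35, J36, J37.
J33 starts after J32 ends — done with J32.
J34 starts after J33 ends — done with J33.
J35 starts before J34 ends → J34 and J35 overlap.
That's a conflict, so the schedule is not conflict-free.

Yes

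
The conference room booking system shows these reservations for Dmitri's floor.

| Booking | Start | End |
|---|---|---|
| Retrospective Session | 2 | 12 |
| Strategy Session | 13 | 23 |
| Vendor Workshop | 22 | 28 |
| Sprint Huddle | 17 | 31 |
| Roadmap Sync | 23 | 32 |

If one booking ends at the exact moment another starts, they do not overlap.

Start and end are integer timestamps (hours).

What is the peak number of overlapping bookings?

Walk through starts and ends in time order (an end at T is processed before a start at T):
2 start Retrospective Session → 1
12 end Retrospective Session → 0
13 start Strategy Session → 1
17 start Sprint Huddle → 2
22 start Vendor Workshop → 3
23 end Strategy Session → 2
23 start Roadmap Sync → 3
28 end Vendor Workshop → 2
31 end Sprint Huddle → 1
32 end Roadmap Sync → 0
Peak is 3, at 22 (Sprint Huddle, Strategy Session, Vendor Workshop).

3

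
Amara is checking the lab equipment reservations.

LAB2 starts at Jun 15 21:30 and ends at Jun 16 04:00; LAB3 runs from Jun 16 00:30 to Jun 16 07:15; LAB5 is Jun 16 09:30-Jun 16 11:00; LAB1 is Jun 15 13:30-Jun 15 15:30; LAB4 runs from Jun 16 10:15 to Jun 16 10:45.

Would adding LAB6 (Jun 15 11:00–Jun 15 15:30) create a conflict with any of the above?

LAB1: starts Jun 15 13:30 before LAB6 ends Jun 15 15:30, and ends Jun 15 15:30 after LAB6 starts Jun 15 11:00 → overlap.
LAB2: starts Jun 15 21:30 at or after LAB6 ends Jun 15 15:30 → clear.
LAB3: starts Jun 16 00:30 at or after LAB6 ends Jun 15 15:30 → clear.
LAB5: starts Jun 16 09:30 at or after LAB6 ends Jun 15 15:30 → clear.
LAB4: starts Jun 16 10:15 at or after LAB6 ends Jun 15 15:30 → clear.
LAB6 overlaps LAB1.

Yes — it overlaps LAB1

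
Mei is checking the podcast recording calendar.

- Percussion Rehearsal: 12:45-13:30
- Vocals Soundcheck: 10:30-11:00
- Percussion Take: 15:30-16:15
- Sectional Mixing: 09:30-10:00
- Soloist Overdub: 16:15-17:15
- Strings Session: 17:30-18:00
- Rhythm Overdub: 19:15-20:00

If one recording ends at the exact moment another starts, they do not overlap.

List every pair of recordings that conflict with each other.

none

Sorted by start: Sectional Mixing, Vocals Soundcheck, Percussion Rehearsal, Percussion Take, Soloist Overdub, Strings Session, Rhythm Overdub.
Vocals Soundcheck starts after Sectional Mixing ends, so Sectional Mixing has no further overlaps.
Percussion Rehearsal starts after Vocals Soundcheck ends, so Vocals Soundcheck has no further overlaps.
Percussion Take starts after Percussion Rehearsal ends, so Percussion Rehearsal has no further overlaps.
Soloist Overdub starts exactly when Percussion Take ends (back-to-back, no overlap), so Percussion Take has no further overlaps.
Strings Session starts after Soloist Overdub ends, so Soloist Overdub has no further overlaps.
Rhythm Overdub starts after Strings Session ends.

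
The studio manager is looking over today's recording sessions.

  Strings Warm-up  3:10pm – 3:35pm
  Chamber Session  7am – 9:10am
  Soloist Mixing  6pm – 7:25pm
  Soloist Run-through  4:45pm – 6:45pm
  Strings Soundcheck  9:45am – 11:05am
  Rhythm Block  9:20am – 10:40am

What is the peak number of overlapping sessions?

Walk through starts and ends in time order (an end at T is processed before a start at T):
7am start Chamber Session → 1
9:10am end Chamber Session → 0
9:20am start Rhythm Block → 1
9:45am start Strings Soundcheck → 2
10:40am end Rhythm Block → 1
11:05am end Strings Soundcheck → 0
3:10pm start Strings Warm-up → 1
3:35pm end Strings Warm-up → 0
4:45pm start Soloist Run-through → 1
6pm start Soloist Mixing → 2
6:45pm end Soloist Run-through → 1
7:25pm end Soloist Mixing → 0
Peak is 2, at 9:45am (Rhythm Block, Strings Soundcheck).

2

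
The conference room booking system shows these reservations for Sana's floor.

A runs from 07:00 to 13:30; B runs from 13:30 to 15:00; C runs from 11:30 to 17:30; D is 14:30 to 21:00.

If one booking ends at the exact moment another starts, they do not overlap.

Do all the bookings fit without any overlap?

Sorted by start: A, C, B, D.
C starts before A ends → A and C overlap.
That's a conflict, so the schedule is not conflict-free.

No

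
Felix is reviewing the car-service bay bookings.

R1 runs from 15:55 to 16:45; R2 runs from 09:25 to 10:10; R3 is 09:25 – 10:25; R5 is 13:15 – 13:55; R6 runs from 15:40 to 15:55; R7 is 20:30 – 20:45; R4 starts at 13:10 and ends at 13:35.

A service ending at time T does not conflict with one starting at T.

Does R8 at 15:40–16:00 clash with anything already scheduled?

Yes — it overlaps R1, R6

R2: ends 10:10 at or before R8 starts 15:40 → clear.
R3: ends 10:25 at or before R8 starts 15:40 → clear.
R4: ends 13:35 at or before R8 starts 15:40 → clear.
R5: ends 13:55 at or before R8 starts 15:40 → clear.
R6: starts 15:40 before R8 ends 16:00, and ends 15:55 after R8 starts 15:40 → overlap.
R1: starts 15:55 before R8 ends 16:00, and ends 16:45 after R8 starts 15:40 → overlap.
R7: starts 20:30 at or after R8 ends 16:00 → clear.
R8 overlaps R1, R6.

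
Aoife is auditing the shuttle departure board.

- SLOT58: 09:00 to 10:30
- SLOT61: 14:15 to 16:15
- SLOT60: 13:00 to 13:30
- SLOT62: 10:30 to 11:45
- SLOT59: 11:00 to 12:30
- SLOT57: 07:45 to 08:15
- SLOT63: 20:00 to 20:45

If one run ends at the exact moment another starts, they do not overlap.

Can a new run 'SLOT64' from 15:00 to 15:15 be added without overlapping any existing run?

SLOT57: ends 08:15 at or before SLOT64 starts 15:00 → clear.
SLOT58: ends 10:30 at or before SLOT64 starts 15:00 → clear.
SLOT62: ends 11:45 at or before SLOT64 starts 15:00 → clear.
SLOT59: ends 12:30 at or before SLOT64 starts 15:00 → clear.
SLOT60: ends 13:30 at or before SLOT64 starts 15:00 → clear.
SLOT61: starts 14:15 before SLOT64 ends 15:15, and ends 16:15 after SLOT64 starts 15:00 → overlap.
SLOT63: starts 20:00 at or after SLOT64 ends 15:15 → clear.
SLOT64 overlaps SLOT61.

No — it overlaps SLOT61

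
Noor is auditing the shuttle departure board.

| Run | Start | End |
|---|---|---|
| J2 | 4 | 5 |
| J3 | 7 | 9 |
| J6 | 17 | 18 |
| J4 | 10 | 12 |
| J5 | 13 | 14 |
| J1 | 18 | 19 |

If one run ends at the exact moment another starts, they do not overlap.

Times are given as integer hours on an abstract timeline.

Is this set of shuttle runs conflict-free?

Check each pair: they overlap iff neither finishes before the other starts.
Sorted by start: J2, J3, J4, J5, J6, J1.
J3 starts after J2 ends — done with J2.
J4 starts after J3 ends — done with J3.
J5 starts after J4 ends — done with J4.
J6 starts after J5 ends — done with J5.
J1 starts exactly when J6 ends (back-to-back, no overlap).
Every pair is clear; the schedule has no overlaps.

Yes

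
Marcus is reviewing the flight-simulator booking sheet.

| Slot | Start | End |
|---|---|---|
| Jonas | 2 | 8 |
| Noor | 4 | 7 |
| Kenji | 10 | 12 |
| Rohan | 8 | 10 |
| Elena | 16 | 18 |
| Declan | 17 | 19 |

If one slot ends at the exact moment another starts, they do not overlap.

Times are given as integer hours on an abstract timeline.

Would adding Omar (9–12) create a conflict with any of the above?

Yes — it overlaps Kenji, Rohan

Jonas: ends 8 at or before Omar starts 9 → clear.
Noor: ends 7 at or before Omar starts 9 → clear.
Rohan: starts 8 before Omar ends 12, and ends 10 after Omar starts 9 → overlap.
Kenji: starts 10 before Omar ends 12, and ends 12 after Omar starts 9 → overlap.
Elena: starts 16 at or after Omar ends 12 → clear.
Declan: starts 17 at or after Omar ends 12 → clear.
Omar overlaps Kenji, Rohan.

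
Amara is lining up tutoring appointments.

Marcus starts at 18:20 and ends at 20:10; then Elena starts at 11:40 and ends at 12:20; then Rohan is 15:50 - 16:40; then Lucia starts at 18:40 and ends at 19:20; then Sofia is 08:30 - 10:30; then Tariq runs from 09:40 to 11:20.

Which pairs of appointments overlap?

Sorted by start: Sofia, Tariq, Elena, Rohan, Marcus, Lucia.
Tariq starts before Sofia ends → Sofia and Tariq overlap.
Elena starts after Sofia ends; Sofia is clear from here.
Elena starts after Tariq ends; Tariq is clear from here.
Rohan starts after Elena ends; Elena is clear from here.
Marcus starts after Rohan ends; Rohan is clear from here.
Lucia starts before Marcus ends → Marcus and Lucia overlap.

Lucia & Marcus, Sofia & Tariq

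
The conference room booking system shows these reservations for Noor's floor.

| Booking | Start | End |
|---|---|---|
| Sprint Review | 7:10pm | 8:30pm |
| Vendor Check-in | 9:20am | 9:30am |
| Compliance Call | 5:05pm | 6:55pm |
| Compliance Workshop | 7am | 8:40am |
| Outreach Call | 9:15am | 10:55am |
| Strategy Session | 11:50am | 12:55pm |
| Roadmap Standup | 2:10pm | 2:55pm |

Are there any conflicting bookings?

Yes

Two intervals overlap when each starts before the other ends.
Sorted by start: Compliance Workshop, Outreach Call, Vendor Check-in, Strategy Session, Roadmap Standup, Compliance Call, Sprint Review.
Outreach Call starts after Compliance Workshop ends; Compliance Workshop is clear from here.
Vendor Check-in starts before Outreach Call ends → Outreach Call and Vendor Check-in overlap.
That's a conflict, so the schedule is not conflict-free.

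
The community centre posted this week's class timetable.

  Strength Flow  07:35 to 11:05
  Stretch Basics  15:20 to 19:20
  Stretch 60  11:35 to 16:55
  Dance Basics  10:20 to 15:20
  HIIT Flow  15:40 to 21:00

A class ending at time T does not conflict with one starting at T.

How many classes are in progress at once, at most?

3

Sort all start/end points and keep a running count:
07:35 start Strength Flow → 1
10:20 start Dance Basics → 2
11:05 end Strength Flow → 1
11:35 start Stretch 60 → 2
15:20 end Dance Basics → 1
15:20 start Stretch Basics → 2
15:40 start HIIT Flow → 3
16:55 end Stretch 60 → 2
19:20 end Stretch Basics → 1
21:00 end HIIT Flow → 0
Peak is 3, at 15:40 (HIIT Flow, Stretch 60, Stretch Basics).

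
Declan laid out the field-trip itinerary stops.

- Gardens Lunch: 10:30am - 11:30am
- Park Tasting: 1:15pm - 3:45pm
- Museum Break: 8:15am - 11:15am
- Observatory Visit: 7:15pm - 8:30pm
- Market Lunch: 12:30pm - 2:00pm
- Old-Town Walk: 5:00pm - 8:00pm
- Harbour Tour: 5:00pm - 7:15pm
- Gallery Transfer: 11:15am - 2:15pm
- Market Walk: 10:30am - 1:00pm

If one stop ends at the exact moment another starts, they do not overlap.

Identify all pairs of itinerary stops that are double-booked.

Gallery Transfer & Gardens Lunch, Gallery Transfer & Market Lunch, Gallery Transfer & Market Walk, Gallery Transfer & Park Tasting, Gardens Lunch & Market Walk, Gardens Lunch & Museum Break, Harbour Tour & Old-Town Walk, Market Lunch & Market Walk, Market Lunch & Park Tasting, Market Walk & Museum Break, Observatory Visit & Old-Town Walk

Sorted by start: Museum Break, Gardens Lunch, Market Walk, Gallery Transfer, Market Lunch, Park Tasting, Harbour Tour, Old-Town Walk, Observatory Visit.
Gardens Lunch starts before Museum Break ends → Museum Break and Gardens Lunch overlap.
Market Walk starts before Museum Break ends → Museum Break and Market Walk overlap.
Gallery Transfer starts exactly when Museum Break ends (back-to-back, no overlap); Museum Break is clear from here.
Market Walk starts before Gardens Lunch ends → Gardens Lunch and Market Walk overlap.
Gallery Transfer starts before Gardens Lunch ends → Gardens Lunch and Gallery Transfer overlap.
Market Lunch starts after Gardens Lunch ends; Gardens Lunch is clear from here.
Gallery Transfer starts before Market Walk ends → Market Walk and Gallery Transfer overlap.
Market Lunch starts before Market Walk ends → Market Walk and Market Lunch overlap.
Park Tasting starts after Market Walk ends; Market Walk is clear from here.
Market Lunch starts before Gallery Transfer ends → Gallery Transfer and Market Lunch overlap.
Park Tasting starts before Gallery Transfer ends → Gallery Transfer and Park Tasting overlap.
Harbour Tour starts after Gallery Transfer ends; Gallery Transfer is clear from here.
Park Tasting starts before Market Lunch ends → Market Lunch and Park Tasting overlap.
Harbour Tour starts after Market Lunch ends; Market Lunch is clear from here.
Harbour Tour starts after Park Tasting ends; Park Tasting is clear from here.
Old-Town Walk starts before Harbour Tour ends → Harbour Tour and Old-Town Walk overlap.
Observatory Visit starts exactly when Harbour Tour ends (back-to-back, no overlap).
Observatory Visit starts before Old-Town Walk ends → Old-Town Walk and Observatory Visit overlap.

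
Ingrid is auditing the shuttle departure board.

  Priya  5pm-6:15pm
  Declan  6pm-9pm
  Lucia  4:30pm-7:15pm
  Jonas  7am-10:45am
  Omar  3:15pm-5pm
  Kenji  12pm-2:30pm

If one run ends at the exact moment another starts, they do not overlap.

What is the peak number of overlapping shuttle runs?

Sort all start/end points and keep a running count:
7am start Jonas → 1
10:45am end Jonas → 0
12pm start Kenji → 1
2:30pm end Kenji → 0
3:15pm start Omar → 1
4:30pm start Lucia → 2
5pm end Omar → 1
5pm start Priya → 2
6pm start Declan → 3
6:15pm end Priya → 2
7:15pm end Lucia → 1
9pm end Declan → 0
Peak is 3, at 6pm (Declan, Lucia, Priya).

3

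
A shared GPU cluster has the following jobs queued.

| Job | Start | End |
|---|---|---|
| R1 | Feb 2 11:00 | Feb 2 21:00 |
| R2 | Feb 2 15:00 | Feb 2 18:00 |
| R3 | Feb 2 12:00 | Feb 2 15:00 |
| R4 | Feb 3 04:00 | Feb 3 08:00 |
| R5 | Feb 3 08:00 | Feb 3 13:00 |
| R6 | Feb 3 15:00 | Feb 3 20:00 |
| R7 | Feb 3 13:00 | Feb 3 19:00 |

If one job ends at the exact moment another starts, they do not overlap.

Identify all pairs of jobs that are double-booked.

R1 & R2, R1 & R3, R6 & R7

Sorted by start: R1, R3, R2, R4, R5, R7, R6.
R3 starts before R1 ends → R1 and R3 overlap.
R2 starts before R1 ends → R1 and R2 overlap.
R4 starts after R1 ends — done with R1.
R2 starts exactly when R3 ends (back-to-back, no overlap) — done with R3.
R4 starts after R2 ends — done with R2.
R5 starts exactly when R4 ends (back-to-back, no overlap) — done with R4.
R7 starts exactly when R5 ends (back-to-back, no overlap) — done with R5.
R6 starts before R7 ends → R7 and R6 overlap.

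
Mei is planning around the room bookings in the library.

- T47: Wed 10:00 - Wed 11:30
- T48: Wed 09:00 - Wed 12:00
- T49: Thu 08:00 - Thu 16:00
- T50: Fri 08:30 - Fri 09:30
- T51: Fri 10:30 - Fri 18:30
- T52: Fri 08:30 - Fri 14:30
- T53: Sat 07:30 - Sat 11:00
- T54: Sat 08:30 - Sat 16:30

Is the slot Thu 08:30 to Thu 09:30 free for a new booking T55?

T48: ends Wed 12:00 at or before T55 starts Thu 08:30 → clear.
T47: ends Wed 11:30 at or before T55 starts Thu 08:30 → clear.
T49: starts Thu 08:00 before T55 ends Thu 09:30, and ends Thu 16:00 after T55 starts Thu 08:30 → overlap.
T50: starts Fri 08:30 at or after T55 ends Thu 09:30 → clear.
T52: starts Fri 08:30 at or after T55 ends Thu 09:30 → clear.
T51: starts Fri 10:30 at or after T55 ends Thu 09:30 → clear.
T53: starts Sat 07:30 at or after T55 ends Thu 09:30 → clear.
T54: starts Sat 08:30 at or after T55 ends Thu 09:30 → clear.
T55 overlaps T49.

No — it overlaps T49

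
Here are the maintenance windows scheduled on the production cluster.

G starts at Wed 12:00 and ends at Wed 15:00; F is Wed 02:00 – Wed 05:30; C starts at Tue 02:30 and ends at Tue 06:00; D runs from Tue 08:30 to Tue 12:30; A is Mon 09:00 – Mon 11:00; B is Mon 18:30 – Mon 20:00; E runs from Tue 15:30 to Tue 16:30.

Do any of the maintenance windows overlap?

No

Two intervals overlap when each starts before the other ends.
Sorted by start: A, B, C, D, E, F, G.
B starts after A ends; A is clear from here.
C starts after B ends; B is clear from here.
D starts after C ends; C is clear from here.
E starts after D ends; D is clear from here.
F starts after E ends; E is clear from here.
G starts after F ends.
Every pair is clear; the schedule has no overlaps.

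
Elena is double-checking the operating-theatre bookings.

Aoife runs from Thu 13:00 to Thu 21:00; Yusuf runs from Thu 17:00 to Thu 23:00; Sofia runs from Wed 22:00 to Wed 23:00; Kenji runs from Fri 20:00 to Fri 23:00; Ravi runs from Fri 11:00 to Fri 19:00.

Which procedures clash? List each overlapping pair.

Sorted by start: Sofia, Aoife, Yusuf, Ravi, Kenji.
Aoife starts after Sofia ends — done with Sofia.
Yusuf starts before Aoife ends → Aoife and Yusuf overlap.
Ravi starts after Aoife ends — done with Aoife.
Ravi starts after Yusuf ends — done with Yusuf.
Kenji starts after Ravi ends.

Aoife & Yusuf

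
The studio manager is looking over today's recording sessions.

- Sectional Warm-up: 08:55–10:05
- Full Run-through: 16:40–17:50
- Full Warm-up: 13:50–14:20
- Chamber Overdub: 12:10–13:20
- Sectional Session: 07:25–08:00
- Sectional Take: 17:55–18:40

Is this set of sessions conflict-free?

Yes

Sorted by start: Sectional Session, Sectional Warm-up, Chamber Overdub, Full Warm-up, Full Run-through, Sectional Take.
Sectional Warm-up starts after Sectional Session ends — done with Sectional Session.
Chamber Overdub starts after Sectional Warm-up ends — done with Sectional Warm-up.
Full Warm-up starts after Chamber Overdub ends — done with Chamber Overdub.
Full Run-through starts after Full Warm-up ends — done with Full Warm-up.
Sectional Take starts after Full Run-through ends.
Every pair is clear; the schedule has no overlaps.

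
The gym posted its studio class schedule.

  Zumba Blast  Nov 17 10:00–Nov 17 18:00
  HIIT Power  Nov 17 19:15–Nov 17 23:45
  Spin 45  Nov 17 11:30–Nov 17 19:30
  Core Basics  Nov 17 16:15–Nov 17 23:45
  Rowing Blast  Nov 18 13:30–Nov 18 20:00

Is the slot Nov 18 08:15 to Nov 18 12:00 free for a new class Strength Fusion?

Zumba Blast: ends Nov 17 18:00 at or before Strength Fusion starts Nov 18 08:15 → clear.
Spin 45: ends Nov 17 19:30 at or before Strength Fusion starts Nov 18 08:15 → clear.
Core Basics: ends Nov 17 23:45 at or before Strength Fusion starts Nov 18 08:15 → clear.
HIIT Power: ends Nov 17 23:45 at or before Strength Fusion starts Nov 18 08:15 → clear.
Rowing Blast: starts Nov 18 13:30 at or after Strength Fusion ends Nov 18 12:00 → clear.

Yes — the slot is free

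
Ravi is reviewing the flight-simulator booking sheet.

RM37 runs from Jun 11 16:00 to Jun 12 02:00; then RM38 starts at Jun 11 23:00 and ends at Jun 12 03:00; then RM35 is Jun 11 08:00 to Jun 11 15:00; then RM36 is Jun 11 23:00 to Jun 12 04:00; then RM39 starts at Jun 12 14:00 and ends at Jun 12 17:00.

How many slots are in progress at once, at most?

Sweep the timeline, counting +1 at each start and −1 at each end (ends before starts at a tie):
Jun 11 08:00 start RM35 → 1
Jun 11 15:00 end RM35 → 0
Jun 11 16:00 start RM37 → 1
Jun 11 23:00 start RM36 → 2
Jun 11 23:00 start RM38 → 3
Jun 12 02:00 end RM37 → 2
Jun 12 03:00 end RM38 → 1
Jun 12 04:00 end RM36 → 0
Jun 12 14:00 start RM39 → 1
Jun 12 17:00 end RM39 → 0
Peak is 3, at Jun 11 23:00 (RM36, RM37, RM38).

3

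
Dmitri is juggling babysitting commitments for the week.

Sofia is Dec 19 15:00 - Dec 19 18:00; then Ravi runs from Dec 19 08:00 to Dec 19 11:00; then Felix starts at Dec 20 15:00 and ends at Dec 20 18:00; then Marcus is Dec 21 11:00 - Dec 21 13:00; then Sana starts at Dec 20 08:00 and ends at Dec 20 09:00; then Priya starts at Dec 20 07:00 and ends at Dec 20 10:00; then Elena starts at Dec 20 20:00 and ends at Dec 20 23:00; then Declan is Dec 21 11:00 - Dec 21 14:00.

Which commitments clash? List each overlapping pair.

Declan & Marcus, Priya & Sana

Sorted by start: Ravi, Sofia, Priya, Sana, Felix, Elena, Declan, Marcus.
Sofia starts after Ravi ends, so nothing later overlaps Ravi either.
Priya starts after Sofia ends, so nothing later overlaps Sofia either.
Sana starts before Priya ends → Priya and Sana overlap.
Felix starts after Priya ends, so nothing later overlaps Priya either.
Felix starts after Sana ends, so nothing later overlaps Sana either.
Elena starts after Felix ends, so nothing later overlaps Felix either.
Declan starts after Elena ends, so nothing later overlaps Elena either.
Marcus starts before Declan ends → Declan and Marcus overlap.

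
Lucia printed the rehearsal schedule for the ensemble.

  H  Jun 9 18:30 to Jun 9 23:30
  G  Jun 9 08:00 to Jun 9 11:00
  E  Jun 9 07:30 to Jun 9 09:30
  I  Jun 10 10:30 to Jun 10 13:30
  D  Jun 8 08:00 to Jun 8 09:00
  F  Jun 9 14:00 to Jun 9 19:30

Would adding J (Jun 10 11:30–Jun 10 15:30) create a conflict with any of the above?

D: ends Jun 8 09:00 at or before J starts Jun 10 11:30 → clear.
E: ends Jun 9 09:30 at or before J starts Jun 10 11:30 → clear.
G: ends Jun 9 11:00 at or before J starts Jun 10 11:30 → clear.
F: ends Jun 9 19:30 at or before J starts Jun 10 11:30 → clear.
H: ends Jun 9 23:30 at or before J starts Jun 10 11:30 → clear.
I: starts Jun 10 10:30 before J ends Jun 10 15:30, and ends Jun 10 13:30 after J starts Jun 10 11:30 → overlap.
J overlaps I.

Yes — it overlaps I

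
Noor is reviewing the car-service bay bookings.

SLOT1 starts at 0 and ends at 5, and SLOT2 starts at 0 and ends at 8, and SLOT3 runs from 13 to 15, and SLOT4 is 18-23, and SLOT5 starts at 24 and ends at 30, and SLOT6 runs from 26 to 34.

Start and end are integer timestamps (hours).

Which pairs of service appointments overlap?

SLOT1 & SLOT2, SLOT5 & SLOT6

Sorted by start: SLOT1, SLOT2, SLOT3, SLOT4, SLOT5, SLOT6.
SLOT2 starts before SLOT1 ends → SLOT1 and SLOT2 overlap.
SLOT3 starts after SLOT1 ends — done with SLOT1.
SLOT3 starts after SLOT2 ends — done with SLOT2.
SLOT4 starts after SLOT3 ends — done with SLOT3.
SLOT5 starts after SLOT4 ends — done with SLOT4.
SLOT6 starts before SLOT5 ends → SLOT5 and SLOT6 overlap.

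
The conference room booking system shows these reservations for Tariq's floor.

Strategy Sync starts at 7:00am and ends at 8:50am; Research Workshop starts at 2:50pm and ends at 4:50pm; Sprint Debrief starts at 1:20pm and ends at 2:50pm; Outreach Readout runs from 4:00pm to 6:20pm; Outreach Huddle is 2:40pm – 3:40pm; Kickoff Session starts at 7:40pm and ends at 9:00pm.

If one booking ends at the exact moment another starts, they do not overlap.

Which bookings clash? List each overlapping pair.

Two intervals overlap when each starts before the other ends.
Sorted by start: Strategy Sync, Sprint Debrief, Outreach Huddle, Research Workshop, Outreach Readout, Kickoff Session.
Sprint Debrief starts after Strategy Sync ends, so Strategy Sync has no further overlaps.
Outreach Huddle starts before Sprint Debrief ends → Sprint Debrief and Outreach Huddle overlap.
Research Workshop starts exactly when Sprint Debrief ends (back-to-back, no overlap), so Sprint Debrief has no further overlaps.
Research Workshop starts before Outreach Huddle ends → Outreach Huddle and Research Workshop overlap.
Outreach Readout starts after Outreach Huddle ends, so Outreach Huddle has no further overlaps.
Outreach Readout starts before Research Workshop ends → Research Workshop and Outreach Readout overlap.
Kickoff Session starts after Research Workshop ends.
Kickoff Session starts after Outreach Readout ends.

Outreach Huddle & Research Workshop, Outreach Huddle & Sprint Debrief, Outreach Readout & Research Workshop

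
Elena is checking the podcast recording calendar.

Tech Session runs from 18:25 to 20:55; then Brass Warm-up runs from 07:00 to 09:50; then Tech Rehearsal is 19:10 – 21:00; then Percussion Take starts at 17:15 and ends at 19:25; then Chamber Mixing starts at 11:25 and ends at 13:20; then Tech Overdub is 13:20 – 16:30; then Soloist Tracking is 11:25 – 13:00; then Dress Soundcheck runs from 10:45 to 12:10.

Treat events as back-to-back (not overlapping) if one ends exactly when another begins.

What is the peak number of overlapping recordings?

Walk through starts and ends in time order (an end at T is processed before a start at T):
07:00 start Brass Warm-up → 1
09:50 end Brass Warm-up → 0
10:45 start Dress Soundcheck → 1
11:25 start Chamber Mixing → 2
11:25 start Soloist Tracking → 3
12:10 end Dress Soundcheck → 2
13:00 end Soloist Tracking → 1
13:20 end Chamber Mixing → 0
13:20 start Tech Overdub → 1
16:30 end Tech Overdub → 0
17:15 start Percussion Take → 1
18:25 start Tech Session → 2
19:10 start Tech Rehearsal → 3
19:25 end Percussion Take → 2
20:55 end Tech Session → 1
21:00 end Tech Rehearsal → 0
Peak is 3, at 11:25 (Chamber Mixing, Dress Soundcheck, Soloist Tracking).

3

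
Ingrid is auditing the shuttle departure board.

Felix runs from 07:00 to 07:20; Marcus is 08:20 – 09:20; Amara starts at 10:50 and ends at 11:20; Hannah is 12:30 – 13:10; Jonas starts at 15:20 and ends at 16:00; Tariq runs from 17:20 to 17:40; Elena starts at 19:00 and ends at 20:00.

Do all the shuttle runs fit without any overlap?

Sorted by start: Felix, Marcus, Amara, Hannah, Jonas, Tariq, Elena.
Marcus starts after Felix ends, so Felix has no further overlaps.
Amara starts after Marcus ends, so Marcus has no further overlaps.
Hannah starts after Amara ends, so Amara has no further overlaps.
Jonas starts after Hannah ends, so Hannah has no further overlaps.
Tariq starts after Jonas ends, so Jonas has no further overlaps.
Elena starts after Tariq ends.
Every pair is clear; the schedule has no overlaps.

Yes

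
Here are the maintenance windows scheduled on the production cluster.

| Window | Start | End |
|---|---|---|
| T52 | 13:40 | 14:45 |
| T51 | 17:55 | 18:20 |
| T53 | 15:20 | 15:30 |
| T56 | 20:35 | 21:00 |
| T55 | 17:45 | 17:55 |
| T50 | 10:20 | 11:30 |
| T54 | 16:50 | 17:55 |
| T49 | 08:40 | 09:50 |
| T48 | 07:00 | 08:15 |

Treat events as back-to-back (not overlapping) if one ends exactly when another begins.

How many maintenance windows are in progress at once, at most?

2

Walk through starts and ends in time order (an end at T is processed before a start at T):
07:00 start T48 → 1
08:15 end T48 → 0
08:40 start T49 → 1
09:50 end T49 → 0
10:20 start T50 → 1
11:30 end T50 → 0
13:40 start T52 → 1
14:45 end T52 → 0
15:20 start T53 → 1
15:30 end T53 → 0
16:50 start T54 → 1
17:45 start T55 → 2
17:55 end T54 → 1
17:55 end T55 → 0
17:55 start T51 → 1
18:20 end T51 → 0
20:35 start T56 → 1
21:00 end T56 → 0
Peak is 2, at 17:45 (T54, T55).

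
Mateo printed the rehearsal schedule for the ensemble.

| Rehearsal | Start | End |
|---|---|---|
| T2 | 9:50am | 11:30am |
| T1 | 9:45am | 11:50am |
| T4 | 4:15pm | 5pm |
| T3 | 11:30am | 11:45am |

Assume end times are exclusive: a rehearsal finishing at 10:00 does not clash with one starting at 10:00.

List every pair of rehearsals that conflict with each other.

Check each pair: they overlap iff neither finishes before the other starts.
Sorted by start: T1, T2, T3, T4.
T2 starts before T1 ends → T1 and T2 overlap.
T3 starts before T1 ends → T1 and T3 overlap.
T4 starts after T1 ends.
T3 starts exactly when T2 ends (back-to-back, no overlap), so T2 has no further overlaps.
T4 starts after T3 ends.

T1 & T2, T1 & T3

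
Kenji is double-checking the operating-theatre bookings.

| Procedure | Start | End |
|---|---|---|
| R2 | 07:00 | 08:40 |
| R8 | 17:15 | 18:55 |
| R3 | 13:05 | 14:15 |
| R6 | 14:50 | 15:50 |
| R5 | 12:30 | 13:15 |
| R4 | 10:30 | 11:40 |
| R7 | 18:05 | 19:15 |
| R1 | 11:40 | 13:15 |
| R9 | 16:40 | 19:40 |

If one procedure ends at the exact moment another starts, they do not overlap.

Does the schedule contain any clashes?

Two intervals overlap when each starts before the other ends.
Sorted by start: R2, R4, R1, R5, R3, R6, R9, R8, R7.
R4 starts after R2 ends, so R2 has no further overlaps.
R1 starts exactly when R4 ends (back-to-back, no overlap), so R4 has no further overlaps.
R5 starts before R1 ends → R1 and R5 overlap.
That's a conflict, so the schedule is not conflict-free.

Yes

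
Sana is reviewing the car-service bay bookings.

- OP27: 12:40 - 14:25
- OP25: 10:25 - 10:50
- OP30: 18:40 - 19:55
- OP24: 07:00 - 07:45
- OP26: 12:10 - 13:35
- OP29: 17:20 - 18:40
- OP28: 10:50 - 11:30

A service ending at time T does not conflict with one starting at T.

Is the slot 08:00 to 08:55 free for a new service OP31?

Yes — the slot is free

OP24: ends 07:45 at or before OP31 starts 08:00 → clear.
OP25: starts 10:25 at or after OP31 ends 08:55 → clear.
OP28: starts 10:50 at or after OP31 ends 08:55 → clear.
OP26: starts 12:10 at or after OP31 ends 08:55 → clear.
OP27: starts 12:40 at or after OP31 ends 08:55 → clear.
OP29: starts 17:20 at or after OP31 ends 08:55 → clear.
OP30: starts 18:40 at or after OP31 ends 08:55 → clear.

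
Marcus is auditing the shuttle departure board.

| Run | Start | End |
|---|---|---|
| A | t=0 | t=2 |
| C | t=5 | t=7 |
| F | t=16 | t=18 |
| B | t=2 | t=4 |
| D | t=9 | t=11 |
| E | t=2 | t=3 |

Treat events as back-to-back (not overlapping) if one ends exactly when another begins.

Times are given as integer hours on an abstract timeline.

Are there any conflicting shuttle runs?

Sorted by start: A, B, E, C, D, F.
B starts exactly when A ends (back-to-back, no overlap), so A has no further overlaps.
E starts before B ends → B and E overlap.
That's a conflict, so the schedule is not conflict-free.

Yes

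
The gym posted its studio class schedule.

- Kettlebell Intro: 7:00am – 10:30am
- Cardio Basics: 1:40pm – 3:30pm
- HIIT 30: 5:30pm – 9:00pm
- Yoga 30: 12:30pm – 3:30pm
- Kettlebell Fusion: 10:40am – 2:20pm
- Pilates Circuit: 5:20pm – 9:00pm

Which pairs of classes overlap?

Sorted by start: Kettlebell Intro, Kettlebell Fusion, Yoga 30, Cardio Basics, Pilates Circuit, HIIT 30.
Kettlebell Fusion starts after Kettlebell Intro ends, so Kettlebell Intro has no further overlaps.
Yoga 30 starts before Kettlebell Fusion ends → Kettlebell Fusion and Yoga 30 overlap.
Cardio Basics starts before Kettlebell Fusion ends → Kettlebell Fusion and Cardio Basics overlap.
Pilates Circuit starts after Kettlebell Fusion ends, so Kettlebell Fusion has no further overlaps.
Cardio Basics starts before Yoga 30 ends → Yoga 30 and Cardio Basics overlap.
Pilates Circuit starts after Yoga 30 ends, so Yoga 30 has no further overlaps.
Pilates Circuit starts after Cardio Basics ends, so Cardio Basics has no further overlaps.
HIIT 30 starts before Pilates Circuit ends → Pilates Circuit and HIIT 30 overlap.

Cardio Basics & Kettlebell Fusion, Cardio Basics & Yoga 30, HIIT 30 & Pilates Circuit, Kettlebell Fusion & Yoga 30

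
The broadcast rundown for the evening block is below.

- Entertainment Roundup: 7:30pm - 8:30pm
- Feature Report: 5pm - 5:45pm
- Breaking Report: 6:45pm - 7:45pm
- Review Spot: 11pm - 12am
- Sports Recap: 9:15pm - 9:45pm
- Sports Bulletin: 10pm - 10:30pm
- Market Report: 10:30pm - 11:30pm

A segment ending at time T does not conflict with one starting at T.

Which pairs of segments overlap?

Breaking Report & Entertainment Roundup, Market Report & Review Spot

Sorted by start: Feature Report, Breaking Report, Entertainment Roundup, Sports Recap, Sports Bulletin, Market Report, Review Spot.
Breaking Report starts after Feature Report ends — done with Feature Report.
Entertainment Roundup starts before Breaking Report ends → Breaking Report and Entertainment Roundup overlap.
Sports Recap starts after Breaking Report ends — done with Breaking Report.
Sports Recap starts after Entertainment Roundup ends — done with Entertainment Roundup.
Sports Bulletin starts after Sports Recap ends — done with Sports Recap.
Market Report starts exactly when Sports Bulletin ends (back-to-back, no overlap) — done with Sports Bulletin.
Review Spot starts before Market Report ends → Market Report and Review Spot overlap.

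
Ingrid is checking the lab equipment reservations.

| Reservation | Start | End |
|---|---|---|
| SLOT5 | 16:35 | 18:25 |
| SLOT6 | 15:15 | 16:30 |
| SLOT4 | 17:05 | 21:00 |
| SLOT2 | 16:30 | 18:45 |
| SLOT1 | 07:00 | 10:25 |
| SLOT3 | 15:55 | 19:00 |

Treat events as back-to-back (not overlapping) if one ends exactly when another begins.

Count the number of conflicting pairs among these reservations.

Check each pair: they overlap iff neither finishes before the other starts.
Sorted by start: SLOT1, SLOT6, SLOT3, SLOT2, SLOT5, SLOT4.
SLOT6 starts after SLOT1 ends; SLOT1 is clear from here.
SLOT3 starts before SLOT6 ends → SLOT6 and SLOT3 overlap.
SLOT2 starts exactly when SLOT6 ends (back-to-back, no overlap); SLOT6 is clear from here.
SLOT2 starts before SLOT3 ends → SLOT3 and SLOT2 overlap.
SLOT5 starts before SLOT3 ends → SLOT3 and SLOT5 overlap.
SLOT4 starts before SLOT3 ends → SLOT3 and SLOT4 overlap.
SLOT5 starts before SLOT2 ends → SLOT2 and SLOT5 overlap.
SLOT4 starts before SLOT2 ends → SLOT2 and SLOT4 overlap.
SLOT4 starts before SLOT5 ends → SLOT5 and SLOT4 overlap.
Overlapping pairs: SLOT2 & SLOT3, SLOT2 & SLOT4, SLOT2 & SLOT5, SLOT3 & SLOT4, SLOT3 & SLOT5, SLOT3 & SLOT6, SLOT4 & SLOT5 — 7 in total.

7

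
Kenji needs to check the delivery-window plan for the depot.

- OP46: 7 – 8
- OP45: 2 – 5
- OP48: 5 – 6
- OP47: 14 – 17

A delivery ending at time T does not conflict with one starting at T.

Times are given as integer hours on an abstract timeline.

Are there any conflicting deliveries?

No

Two intervals overlap when each starts before the other ends.
Sorted by start: OP45, OP48, OP46, OP47.
OP48 starts exactly when OP45 ends (back-to-back, no overlap), so nothing later overlaps OP45 either.
OP46 starts after OP48 ends, so nothing later overlaps OP48 either.
OP47 starts after OP46 ends.
Every pair is clear; the schedule has no overlaps.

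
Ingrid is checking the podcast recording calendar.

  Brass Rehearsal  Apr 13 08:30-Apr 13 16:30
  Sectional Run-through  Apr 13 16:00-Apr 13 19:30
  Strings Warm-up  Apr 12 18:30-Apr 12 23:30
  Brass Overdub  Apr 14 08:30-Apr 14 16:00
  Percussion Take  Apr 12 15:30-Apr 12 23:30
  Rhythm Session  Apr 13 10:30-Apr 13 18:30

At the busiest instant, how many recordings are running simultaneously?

3

Sweep the timeline, counting +1 at each start and −1 at each end (ends before starts at a tie):
Apr 12 15:30 start Percussion Take → 1
Apr 12 18:30 start Strings Warm-up → 2
Apr 12 23:30 end Percussion Take → 1
Apr 12 23:30 end Strings Warm-up → 0
Apr 13 08:30 start Brass Rehearsal → 1
Apr 13 10:30 start Rhythm Session → 2
Apr 13 16:00 start Sectional Run-through → 3
Apr 13 16:30 end Brass Rehearsal → 2
Apr 13 18:30 end Rhythm Session → 1
Apr 13 19:30 end Sectional Run-through → 0
Apr 14 08:30 start Brass Overdub → 1
Apr 14 16:00 end Brass Overdub → 0
Peak is 3, at Apr 13 16:00 (Brass Rehearsal, Rhythm Session, Sectional Run-through).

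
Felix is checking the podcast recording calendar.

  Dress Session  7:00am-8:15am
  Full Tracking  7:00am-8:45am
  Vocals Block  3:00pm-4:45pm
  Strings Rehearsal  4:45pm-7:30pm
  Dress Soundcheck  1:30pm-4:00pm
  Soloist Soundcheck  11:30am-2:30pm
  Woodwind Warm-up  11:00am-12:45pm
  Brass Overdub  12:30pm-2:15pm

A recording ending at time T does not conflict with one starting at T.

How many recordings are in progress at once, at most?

3

Sweep the timeline, counting +1 at each start and −1 at each end (ends before starts at a tie):
7:00am start Dress Session → 1
7:00am start Full Tracking → 2
8:15am end Dress Session → 1
8:45am end Full Tracking → 0
11:00am start Woodwind Warm-up → 1
11:30am start Soloist Soundcheck → 2
12:30pm start Brass Overdub → 3
12:45pm end Woodwind Warm-up → 2
1:30pm start Dress Soundcheck → 3
2:15pm end Brass Overdub → 2
2:30pm end Soloist Soundcheck → 1
3:00pm start Vocals Block → 2
4:00pm end Dress Soundcheck → 1
4:45pm end Vocals Block → 0
4:45pm start Strings Rehearsal → 1
7:30pm end Strings Rehearsal → 0
Peak is 3, at 12:30pm (Brass Overdub, Soloist Soundcheck, Woodwind Warm-up).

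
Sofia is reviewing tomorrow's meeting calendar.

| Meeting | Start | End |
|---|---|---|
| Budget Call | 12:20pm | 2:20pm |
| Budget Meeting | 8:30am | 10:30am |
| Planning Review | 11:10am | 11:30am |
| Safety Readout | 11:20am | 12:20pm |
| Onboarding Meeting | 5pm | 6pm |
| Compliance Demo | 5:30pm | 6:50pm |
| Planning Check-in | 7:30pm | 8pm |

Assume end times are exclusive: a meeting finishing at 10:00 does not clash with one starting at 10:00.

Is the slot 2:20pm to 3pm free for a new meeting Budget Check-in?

Budget Meeting: ends 10:30am at or before Budget Check-in starts 2:20pm → clear.
Planning Review: ends 11:30am at or before Budget Check-in starts 2:20pm → clear.
Safety Readout: ends 12:20pm at or before Budget Check-in starts 2:20pm → clear.
Budget Call: ends 2:20pm at or before Budget Check-in starts 2:20pm → clear.
Onboarding Meeting: starts 5pm at or after Budget Check-in ends 3pm → clear.
Compliance Demo: starts 5:30pm at or after Budget Check-in ends 3pm → clear.
Planning Check-in: starts 7:30pm at or after Budget Check-in ends 3pm → clear.

Yes — the slot is free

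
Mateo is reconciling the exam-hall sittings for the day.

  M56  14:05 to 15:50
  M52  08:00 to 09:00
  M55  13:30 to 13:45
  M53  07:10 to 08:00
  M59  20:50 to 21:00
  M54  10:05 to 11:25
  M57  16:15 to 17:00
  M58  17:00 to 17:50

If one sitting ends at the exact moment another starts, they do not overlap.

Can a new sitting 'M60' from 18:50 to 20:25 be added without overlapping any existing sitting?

Yes — the slot is free

M53: ends 08:00 at or before M60 starts 18:50 → clear.
M52: ends 09:00 at or before M60 starts 18:50 → clear.
M54: ends 11:25 at or before M60 starts 18:50 → clear.
M55: ends 13:45 at or before M60 starts 18:50 → clear.
M56: ends 15:50 at or before M60 starts 18:50 → clear.
M57: ends 17:00 at or before M60 starts 18:50 → clear.
M58: ends 17:50 at or before M60 starts 18:50 → clear.
M59: starts 20:50 at or after M60 ends 20:25 → clear.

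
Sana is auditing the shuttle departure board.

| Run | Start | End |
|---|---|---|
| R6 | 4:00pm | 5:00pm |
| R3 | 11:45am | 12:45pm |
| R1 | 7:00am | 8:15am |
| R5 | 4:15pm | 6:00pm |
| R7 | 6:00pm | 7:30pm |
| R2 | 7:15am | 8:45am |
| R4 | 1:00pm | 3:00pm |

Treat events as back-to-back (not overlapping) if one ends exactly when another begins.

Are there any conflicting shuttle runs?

Sorted by start: R1, R2, R3, R4, R6, R5, R7.
R2 starts before R1 ends → R1 and R2 overlap.
That's a conflict, so the schedule is not conflict-free.

Yes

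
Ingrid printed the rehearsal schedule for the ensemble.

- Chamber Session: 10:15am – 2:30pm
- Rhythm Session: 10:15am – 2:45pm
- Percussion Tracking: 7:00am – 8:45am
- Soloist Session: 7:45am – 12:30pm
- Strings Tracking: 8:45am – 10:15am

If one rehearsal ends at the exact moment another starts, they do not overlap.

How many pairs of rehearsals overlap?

5

Sorted by start: Percussion Tracking, Soloist Session, Strings Tracking, Chamber Session, Rhythm Session.
Soloist Session starts before Percussion Tracking ends → Percussion Tracking and Soloist Session overlap.
Strings Tracking starts exactly when Percussion Tracking ends (back-to-back, no overlap) — done with Percussion Tracking.
Strings Tracking starts before Soloist Session ends → Soloist Session and Strings Tracking overlap.
Chamber Session starts before Soloist Session ends → Soloist Session and Chamber Session overlap.
Rhythm Session starts before Soloist Session ends → Soloist Session and Rhythm Session overlap.
Chamber Session starts exactly when Strings Tracking ends (back-to-back, no overlap) — done with Strings Tracking.
Rhythm Session starts before Chamber Session ends → Chamber Session and Rhythm Session overlap.
Overlapping pairs: Chamber Session & Rhythm Session, Chamber Session & Soloist Session, Percussion Tracking & Soloist Session, Rhythm Session & Soloist Session, Soloist Session & Strings Tracking — 5 in total.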